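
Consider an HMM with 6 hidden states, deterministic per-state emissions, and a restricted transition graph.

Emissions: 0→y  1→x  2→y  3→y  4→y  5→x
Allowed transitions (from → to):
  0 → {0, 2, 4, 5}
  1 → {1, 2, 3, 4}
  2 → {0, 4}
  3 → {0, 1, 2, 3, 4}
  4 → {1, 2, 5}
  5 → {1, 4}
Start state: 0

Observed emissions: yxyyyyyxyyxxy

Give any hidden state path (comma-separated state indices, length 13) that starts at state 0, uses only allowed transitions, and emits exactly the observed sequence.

0,5,4,2,0,2,4,1,3,3,1,1,4

  0: obs=y cand={0,2,3,4} pick 0 [start]
  1: obs=x cand={1,5} pick 5 [0->5 ok]
  2: obs=y cand={0,2,3,4} pick 4 [5->4 ok]
  3: obs=y cand={0,2,3,4} pick 2 [4->2 ok]
  4: obs=y cand={0,2,3,4} pick 0 [2->0 ok]
  5: obs=y cand={0,2,3,4} pick 2 [0->2 ok]
  6: obs=y cand={0,2,3,4} pick 4 [2->4 ok]
  7: obs=x cand={1,5} pick 1 [4->1 ok]
  8: obs=y cand={0,2,3,4} pick 3 [1->3 ok]
  9: obs=y cand={0,2,3,4} pick 3 [3->3 ok]
  10: obs=x cand={1,5} pick 1 [3->1 ok]
  11: obs=x cand={1,5} pick 1 [1->1 ok]
  12: obs=y cand={0,2,3,4} pick 4 [1->4 ok]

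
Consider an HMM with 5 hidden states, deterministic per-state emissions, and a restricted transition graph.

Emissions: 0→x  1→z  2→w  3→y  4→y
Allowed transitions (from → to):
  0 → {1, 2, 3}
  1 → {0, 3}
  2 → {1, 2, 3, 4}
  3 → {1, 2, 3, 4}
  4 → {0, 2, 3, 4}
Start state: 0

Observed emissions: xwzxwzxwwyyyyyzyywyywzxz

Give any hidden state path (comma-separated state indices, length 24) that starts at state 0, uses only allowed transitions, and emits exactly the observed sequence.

0,2,1,0,2,1,0,2,2,4,3,3,4,3,1,3,4,2,3,4,2,1,0,1

  [0] x  {0}  => 0  start
  [1] w  {2}  => 2  0->2 ok
  [2] z  {1}  => 1  2->1 ok
  [3] x  {0}  => 0  1->0 ok
  [4] w  {2}  => 2  0->2 ok
  [5] z  {1}  => 1  2->1 ok
  [6] x  {0}  => 0  1->0 ok
  [7] w  {2}  => 2  0->2 ok
  [8] w  {2}  => 2  2->2 ok
  [9] y  {3,4}  => 4  2->4 ok
  [10] y  {3,4}  => 3  4->3 ok
  [11] y  {3,4}  => 3  3->3 ok
  [12] y  {3,4}  => 4  3->4 ok
  [13] y  {3,4}  => 3  4->3 ok
  [14] z  {1}  => 1  3->1 ok
  [15] y  {3,4}  => 3  1->3 ok
  [16] y  {3,4}  => 4  3->4 ok
  [17] w  {2}  => 2  4->2 ok
  [18] y  {3,4}  => 3  2->3 ok
  [19] y  {3,4}  => 4  3->4 ok
  [20] w  {2}  => 2  4->2 ok
  [21] z  {1}  => 1  2->1 ok
  [22] x  {0}  => 0  1->0 ok
  [23] z  {1}  => 1  0->1 ok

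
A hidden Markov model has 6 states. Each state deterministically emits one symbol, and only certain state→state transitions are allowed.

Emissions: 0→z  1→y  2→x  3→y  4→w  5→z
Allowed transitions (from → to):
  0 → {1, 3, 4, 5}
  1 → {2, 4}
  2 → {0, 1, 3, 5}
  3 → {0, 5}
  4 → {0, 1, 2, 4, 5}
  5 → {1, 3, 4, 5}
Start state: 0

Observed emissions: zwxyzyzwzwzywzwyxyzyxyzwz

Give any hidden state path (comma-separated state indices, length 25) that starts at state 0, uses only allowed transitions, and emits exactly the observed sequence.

  pos 0: z in {0,5}, choose 0; start
  pos 1: w in {4}, choose 4; 0->4 ok
  pos 2: x in {2}, choose 2; 4->2 ok
  pos 3: y in {1,3}, choose 3; 2->3 ok
  pos 4: z in {0,5}, choose 0; 3->0 ok
  pos 5: y in {1,3}, choose 3; 0->3 ok
  pos 6: z in {0,5}, choose 5; 3->5 ok
  pos 7: w in {4}, choose 4; 5->4 ok
  pos 8: z in {0,5}, choose 0; 4->0 ok
  pos 9: w in {4}, choose 4; 0->4 ok
  pos 10: z in {0,5}, choose 0; 4->0 ok
  pos 11: y in {1,3}, choose 1; 0->1 ok
  pos 12: w in {4}, choose 4; 1->4 ok
  pos 13: z in {0,5}, choose 5; 4->5 ok
  pos 14: w in {4}, choose 4; 5->4 ok
  pos 15: y in {1,3}, choose 1; 4->1 ok
  pos 16: x in {2}, choose 2; 1->2 ok
  pos 17: y in {1,3}, choose 3; 2->3 ok
  pos 18: z in {0,5}, choose 0; 3->0 ok
  pos 19: y in {1,3}, choose 1; 0->1 ok
  pos 20: x in {2}, choose 2; 1->2 ok
  pos 21: y in {1,3}, choose 3; 2->3 ok
  pos 22: z in {0,5}, choose 0; 3->0 ok
  pos 23: w in {4}, choose 4; 0->4 ok
  pos 24: z in {0,5}, choose 0; 4->0 ok

0,4,2,3,0,3,5,4,0,4,0,1,4,5,4,1,2,3,0,1,2,3,0,4,0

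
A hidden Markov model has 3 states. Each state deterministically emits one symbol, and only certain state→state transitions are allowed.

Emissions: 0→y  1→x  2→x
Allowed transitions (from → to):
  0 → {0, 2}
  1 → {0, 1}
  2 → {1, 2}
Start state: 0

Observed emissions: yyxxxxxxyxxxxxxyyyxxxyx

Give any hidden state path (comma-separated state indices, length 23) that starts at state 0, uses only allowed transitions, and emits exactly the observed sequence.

0,0,2,2,2,2,1,1,0,2,2,2,2,1,1,0,0,0,2,1,1,0,2

  0: obs=y cand={0} pick 0 [start]
  1: obs=y cand={0} pick 0 [0->0 ok]
  2: obs=x cand={1,2} pick 2 [0->2 ok]
  3: obs=x cand={1,2} pick 2 [2->2 ok]
  4: obs=x cand={1,2} pick 2 [2->2 ok]
  5: obs=x cand={1,2} pick 2 [2->2 ok]
  6: obs=x cand={1,2} pick 1 [2->1 ok]
  7: obs=x cand={1,2} pick 1 [1->1 ok]
  8: obs=y cand={0} pick 0 [1->0 ok]
  9: obs=x cand={1,2} pick 2 [0->2 ok]
  10: obs=x cand={1,2} pick 2 [2->2 ok]
  11: obs=x cand={1,2} pick 2 [2->2 ok]
  12: obs=x cand={1,2} pick 2 [2->2 ok]
  13: obs=x cand={1,2} pick 1 [2->1 ok]
  14: obs=x cand={1,2} pick 1 [1->1 ok]
  15: obs=y cand={0} pick 0 [1->0 ok]
  16: obs=y cand={0} pick 0 [0->0 ok]
  17: obs=y cand={0} pick 0 [0->0 ok]
  18: obs=x cand={1,2} pick 2 [0->2 ok]
  19: obs=x cand={1,2} pick 1 [2->1 ok]
  20: obs=x cand={1,2} pick 1 [1->1 ok]
  21: obs=y cand={0} pick 0 [1->0 ok]
  22: obs=x cand={1,2} pick 2 [0->2 ok]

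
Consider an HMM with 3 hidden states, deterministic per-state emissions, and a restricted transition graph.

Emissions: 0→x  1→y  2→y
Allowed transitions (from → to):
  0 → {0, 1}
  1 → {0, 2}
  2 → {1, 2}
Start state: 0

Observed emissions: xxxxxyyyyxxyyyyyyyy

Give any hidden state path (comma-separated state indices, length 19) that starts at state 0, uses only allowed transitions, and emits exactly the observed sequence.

0,0,0,0,0,1,2,2,1,0,0,1,2,2,1,2,2,2,1

  [0] x  {0}  => 0  start
  [1] x  {0}  => 0  0->0 ok
  [2] x  {0}  => 0  0->0 ok
  [3] x  {0}  => 0  0->0 ok
  [4] x  {0}  => 0  0->0 ok
  [5] y  {1,2}  => 1  0->1 ok
  [6] y  {1,2}  => 2  1->2 ok
  [7] y  {1,2}  => 2  2->2 ok
  [8] y  {1,2}  => 1  2->1 ok
  [9] x  {0}  => 0  1->0 ok
  [10] x  {0}  => 0  0->0 ok
  [11] y  {1,2}  => 1  0->1 ok
  [12] y  {1,2}  => 2  1->2 ok
  [13] y  {1,2}  => 2  2->2 ok
  [14] y  {1,2}  => 1  2->1 ok
  [15] y  {1,2}  => 2  1->2 ok
  [16] y  {1,2}  => 2  2->2 ok
  [17] y  {1,2}  => 2  2->2 ok
  [18] y  {1,2}  => 1  2->1 ok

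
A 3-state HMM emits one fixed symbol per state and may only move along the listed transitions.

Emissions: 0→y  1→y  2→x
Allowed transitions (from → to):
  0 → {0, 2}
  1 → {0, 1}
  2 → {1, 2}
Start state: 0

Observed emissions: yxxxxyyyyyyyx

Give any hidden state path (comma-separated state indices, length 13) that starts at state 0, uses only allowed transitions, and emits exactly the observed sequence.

0,2,2,2,2,1,1,1,1,1,1,0,2

  [0] y  {0,1}  => 0  start
  [1] x  {2}  => 2  0->2 ok
  [2] x  {2}  => 2  2->2 ok
  [3] x  {2}  => 2  2->2 ok
  [4] x  {2}  => 2  2->2 ok
  [5] y  {0,1}  => 1  2->1 ok
  [6] y  {0,1}  => 1  1->1 ok
  [7] y  {0,1}  => 1  1->1 ok
  [8] y  {0,1}  => 1  1->1 ok
  [9] y  {0,1}  => 1  1->1 ok
  [10] y  {0,1}  => 1  1->1 ok
  [11] y  {0,1}  => 0  1->0 ok
  [12] x  {2}  => 2  0->2 ok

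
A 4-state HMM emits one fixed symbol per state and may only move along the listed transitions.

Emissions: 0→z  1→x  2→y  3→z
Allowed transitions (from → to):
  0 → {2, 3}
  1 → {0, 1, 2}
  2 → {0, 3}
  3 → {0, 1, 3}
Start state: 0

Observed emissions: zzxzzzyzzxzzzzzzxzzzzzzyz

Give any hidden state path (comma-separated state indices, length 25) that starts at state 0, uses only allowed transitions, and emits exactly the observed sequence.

0,3,1,0,3,0,2,3,3,1,0,3,0,3,0,3,1,0,3,3,0,3,0,2,3

  pos 0: z in {0,3}, choose 0; start
  pos 1: z in {0,3}, choose 3; 0->3 ok
  pos 2: x in {1}, choose 1; 3->1 ok
  pos 3: z in {0,3}, choose 0; 1->0 ok
  pos 4: z in {0,3}, choose 3; 0->3 ok
  pos 5: z in {0,3}, choose 0; 3->0 ok
  pos 6: y in {2}, choose 2; 0->2 ok
  pos 7: z in {0,3}, choose 3; 2->3 ok
  pos 8: z in {0,3}, choose 3; 3->3 ok
  pos 9: x in {1}, choose 1; 3->1 ok
  pos 10: z in {0,3}, choose 0; 1->0 ok
  pos 11: z in {0,3}, choose 3; 0->3 ok
  pos 12: z in {0,3}, choose 0; 3->0 ok
  pos 13: z in {0,3}, choose 3; 0->3 ok
  pos 14: z in {0,3}, choose 0; 3->0 ok
  pos 15: z in {0,3}, choose 3; 0->3 ok
  pos 16: x in {1}, choose 1; 3->1 ok
  pos 17: z in {0,3}, choose 0; 1->0 ok
  pos 18: z in {0,3}, choose 3; 0->3 ok
  pos 19: z in {0,3}, choose 3; 3->3 ok
  pos 20: z in {0,3}, choose 0; 3->0 ok
  pos 21: z in {0,3}, choose 3; 0->3 ok
  pos 22: z in {0,3}, choose 0; 3->0 ok
  pos 23: y in {2}, choose 2; 0->2 ok
  pos 24: z in {0,3}, choose 3; 2->3 ok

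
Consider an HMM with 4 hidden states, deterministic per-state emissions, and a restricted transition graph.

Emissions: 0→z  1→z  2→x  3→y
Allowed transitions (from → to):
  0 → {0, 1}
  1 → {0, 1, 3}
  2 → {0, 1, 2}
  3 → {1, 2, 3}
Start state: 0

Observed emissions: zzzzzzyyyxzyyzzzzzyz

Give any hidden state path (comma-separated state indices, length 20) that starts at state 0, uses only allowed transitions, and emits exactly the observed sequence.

  pos 0: z in {0,1}, choose 0; start
  pos 1: z in {0,1}, choose 1; 0->1 ok
  pos 2: z in {0,1}, choose 0; 1->0 ok
  pos 3: z in {0,1}, choose 0; 0->0 ok
  pos 4: z in {0,1}, choose 0; 0->0 ok
  pos 5: z in {0,1}, choose 1; 0->1 ok
  pos 6: y in {3}, choose 3; 1->3 ok
  pos 7: y in {3}, choose 3; 3->3 ok
  pos 8: y in {3}, choose 3; 3->3 ok
  pos 9: x in {2}, choose 2; 3->2 ok
  pos 10: z in {0,1}, choose 1; 2->1 ok
  pos 11: y in {3}, choose 3; 1->3 ok
  pos 12: y in {3}, choose 3; 3->3 ok
  pos 13: z in {0,1}, choose 1; 3->1 ok
  pos 14: z in {0,1}, choose 1; 1->1 ok
  pos 15: z in {0,1}, choose 0; 1->0 ok
  pos 16: z in {0,1}, choose 1; 0->1 ok
  pos 17: z in {0,1}, choose 1; 1->1 ok
  pos 18: y in {3}, choose 3; 1->3 ok
  pos 19: z in {0,1}, choose 1; 3->1 ok

0,1,0,0,0,1,3,3,3,2,1,3,3,1,1,0,1,1,3,1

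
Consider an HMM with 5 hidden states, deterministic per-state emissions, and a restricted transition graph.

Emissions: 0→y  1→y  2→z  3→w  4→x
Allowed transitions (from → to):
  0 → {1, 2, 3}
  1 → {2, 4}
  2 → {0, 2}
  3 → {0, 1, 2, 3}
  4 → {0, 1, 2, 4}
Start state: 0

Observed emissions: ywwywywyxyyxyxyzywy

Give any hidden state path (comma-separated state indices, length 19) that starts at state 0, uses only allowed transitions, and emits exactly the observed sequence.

0,3,3,0,3,0,3,1,4,0,1,4,1,4,1,2,0,3,0

  pos 0: y in {0,1}, choose 0; start
  pos 1: w in {3}, choose 3; 0->3 ok
  pos 2: w in {3}, choose 3; 3->3 ok
  pos 3: y in {0,1}, choose 0; 3->0 ok
  pos 4: w in {3}, choose 3; 0->3 ok
  pos 5: y in {0,1}, choose 0; 3->0 ok
  pos 6: w in {3}, choose 3; 0->3 ok
  pos 7: y in {0,1}, choose 1; 3->1 ok
  pos 8: x in {4}, choose 4; 1->4 ok
  pos 9: y in {0,1}, choose 0; 4->0 ok
  pos 10: y in {0,1}, choose 1; 0->1 ok
  pos 11: x in {4}, choose 4; 1->4 ok
  pos 12: y in {0,1}, choose 1; 4->1 ok
  pos 13: x in {4}, choose 4; 1->4 ok
  pos 14: y in {0,1}, choose 1; 4->1 ok
  pos 15: z in {2}, choose 2; 1->2 ok
  pos 16: y in {0,1}, choose 0; 2->0 ok
  pos 17: w in {3}, choose 3; 0->3 ok
  pos 18: y in {0,1}, choose 0; 3->0 ok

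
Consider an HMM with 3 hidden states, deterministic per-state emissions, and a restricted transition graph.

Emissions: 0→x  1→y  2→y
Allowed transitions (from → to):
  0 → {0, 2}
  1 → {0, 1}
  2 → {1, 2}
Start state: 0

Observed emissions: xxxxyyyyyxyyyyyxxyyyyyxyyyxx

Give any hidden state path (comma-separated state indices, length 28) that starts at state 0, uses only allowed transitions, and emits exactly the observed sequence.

0,0,0,0,2,2,1,1,1,0,2,2,2,2,1,0,0,2,2,2,1,1,0,2,2,1,0,0

  0: obs=x cand={0} pick 0 [start]
  1: obs=x cand={0} pick 0 [0->0 ok]
  2: obs=x cand={0} pick 0 [0->0 ok]
  3: obs=x cand={0} pick 0 [0->0 ok]
  4: obs=y cand={1,2} pick 2 [0->2 ok]
  5: obs=y cand={1,2} pick 2 [2->2 ok]
  6: obs=y cand={1,2} pick 1 [2->1 ok]
  7: obs=y cand={1,2} pick 1 [1->1 ok]
  8: obs=y cand={1,2} pick 1 [1->1 ok]
  9: obs=x cand={0} pick 0 [1->0 ok]
  10: obs=y cand={1,2} pick 2 [0->2 ok]
  11: obs=y cand={1,2} pick 2 [2->2 ok]
  12: obs=y cand={1,2} pick 2 [2->2 ok]
  13: obs=y cand={1,2} pick 2 [2->2 ok]
  14: obs=y cand={1,2} pick 1 [2->1 ok]
  15: obs=x cand={0} pick 0 [1->0 ok]
  16: obs=x cand={0} pick 0 [0->0 ok]
  17: obs=y cand={1,2} pick 2 [0->2 ok]
  18: obs=y cand={1,2} pick 2 [2->2 ok]
  19: obs=y cand={1,2} pick 2 [2->2 ok]
  20: obs=y cand={1,2} pick 1 [2->1 ok]
  21: obs=y cand={1,2} pick 1 [1->1 ok]
  22: obs=x cand={0} pick 0 [1->0 ok]
  23: obs=y cand={1,2} pick 2 [0->2 ok]
  24: obs=y cand={1,2} pick 2 [2->2 ok]
  25: obs=y cand={1,2} pick 1 [2->1 ok]
  26: obs=x cand={0} pick 0 [1->0 ok]
  27: obs=x cand={0} pick 0 [0->0 ok]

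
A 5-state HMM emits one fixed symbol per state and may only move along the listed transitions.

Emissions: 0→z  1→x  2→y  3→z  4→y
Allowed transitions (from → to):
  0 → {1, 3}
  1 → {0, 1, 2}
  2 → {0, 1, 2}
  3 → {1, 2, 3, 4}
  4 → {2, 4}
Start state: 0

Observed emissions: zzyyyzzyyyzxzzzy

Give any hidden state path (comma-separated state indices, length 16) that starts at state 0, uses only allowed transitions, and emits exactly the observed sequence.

0,3,4,4,2,0,3,2,2,2,0,1,0,3,3,4

  pos 0: z in {0,3}, choose 0; start
  pos 1: z in {0,3}, choose 3; 0->3 ok
  pos 2: y in {2,4}, choose 4; 3->4 ok
  pos 3: y in {2,4}, choose 4; 4->4 ok
  pos 4: y in {2,4}, choose 2; 4->2 ok
  pos 5: z in {0,3}, choose 0; 2->0 ok
  pos 6: z in {0,3}, choose 3; 0->3 ok
  pos 7: y in {2,4}, choose 2; 3->2 ok
  pos 8: y in {2,4}, choose 2; 2->2 ok
  pos 9: y in {2,4}, choose 2; 2->2 ok
  pos 10: z in {0,3}, choose 0; 2->0 ok
  pos 11: x in {1}, choose 1; 0->1 ok
  pos 12: z in {0,3}, choose 0; 1->0 ok
  pos 13: z in {0,3}, choose 3; 0->3 ok
  pos 14: z in {0,3}, choose 3; 3->3 ok
  pos 15: y in {2,4}, choose 4; 3->4 ok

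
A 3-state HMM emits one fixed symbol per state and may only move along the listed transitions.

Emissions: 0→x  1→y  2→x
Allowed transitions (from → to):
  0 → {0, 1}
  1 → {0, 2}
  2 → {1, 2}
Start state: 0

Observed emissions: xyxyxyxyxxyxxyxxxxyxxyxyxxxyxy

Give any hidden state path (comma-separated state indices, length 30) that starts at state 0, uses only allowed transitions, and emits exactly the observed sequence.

0,1,2,1,2,1,2,1,0,0,1,0,0,1,0,0,0,0,1,2,2,1,2,1,2,2,2,1,0,1

  [0] x  {0,2}  => 0  start
  [1] y  {1}  => 1  0->1 ok
  [2] x  {0,2}  => 2  1->2 ok
  [3] y  {1}  => 1  2->1 ok
  [4] x  {0,2}  => 2  1->2 ok
  [5] y  {1}  => 1  2->1 ok
  [6] x  {0,2}  => 2  1->2 ok
  [7] y  {1}  => 1  2->1 ok
  [8] x  {0,2}  => 0  1->0 ok
  [9] x  {0,2}  => 0  0->0 ok
  [10] y  {1}  => 1  0->1 ok
  [11] x  {0,2}  => 0  1->0 ok
  [12] x  {0,2}  => 0  0->0 ok
  [13] y  {1}  => 1  0->1 ok
  [14] x  {0,2}  => 0  1->0 ok
  [15] x  {0,2}  => 0  0->0 ok
  [16] x  {0,2}  => 0  0->0 ok
  [17] x  {0,2}  => 0  0->0 ok
  [18] y  {1}  => 1  0->1 ok
  [19] x  {0,2}  => 2  1->2 ok
  [20] x  {0,2}  => 2  2->2 ok
  [21] y  {1}  => 1  2->1 ok
  [22] x  {0,2}  => 2  1->2 ok
  [23] y  {1}  => 1  2->1 ok
  [24] x  {0,2}  => 2  1->2 ok
  [25] x  {0,2}  => 2  2->2 ok
  [26] x  {0,2}  => 2  2->2 ok
  [27] y  {1}  => 1  2->1 ok
  [28] x  {0,2}  => 0  1->0 ok
  [29] y  {1}  => 1  0->1 ok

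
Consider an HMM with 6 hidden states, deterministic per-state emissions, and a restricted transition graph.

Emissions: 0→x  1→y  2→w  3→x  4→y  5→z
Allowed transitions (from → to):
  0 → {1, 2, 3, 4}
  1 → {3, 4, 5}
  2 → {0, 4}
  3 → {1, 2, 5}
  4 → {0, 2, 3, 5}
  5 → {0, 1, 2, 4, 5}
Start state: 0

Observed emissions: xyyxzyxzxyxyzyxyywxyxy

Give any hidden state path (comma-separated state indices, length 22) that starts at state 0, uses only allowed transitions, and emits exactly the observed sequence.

0,1,4,3,5,1,3,5,0,1,3,1,5,4,3,1,4,2,0,1,3,1

  [0] x  {0,3}  => 0  start
  [1] y  {1,4}  => 1  0->1 ok
  [2] y  {1,4}  => 4  1->4 ok
  [3] x  {0,3}  => 3  4->3 ok
  [4] z  {5}  => 5  3->5 ok
  [5] y  {1,4}  => 1  5->1 ok
  [6] x  {0,3}  => 3  1->3 ok
  [7] z  {5}  => 5  3->5 ok
  [8] x  {0,3}  => 0  5->0 ok
  [9] y  {1,4}  => 1  0->1 ok
  [10] x  {0,3}  => 3  1->3 ok
  [11] y  {1,4}  => 1  3->1 ok
  [12] z  {5}  => 5  1->5 ok
  [13] y  {1,4}  => 4  5->4 ok
  [14] x  {0,3}  => 3  4->3 ok
  [15] y  {1,4}  => 1  3->1 ok
  [16] y  {1,4}  => 4  1->4 ok
  [17] w  {2}  => 2  4->2 ok
  [18] x  {0,3}  => 0  2->0 ok
  [19] y  {1,4}  => 1  0->1 ok
  [20] x  {0,3}  => 3  1->3 ok
  [21] y  {1,4}  => 1  3->1 ok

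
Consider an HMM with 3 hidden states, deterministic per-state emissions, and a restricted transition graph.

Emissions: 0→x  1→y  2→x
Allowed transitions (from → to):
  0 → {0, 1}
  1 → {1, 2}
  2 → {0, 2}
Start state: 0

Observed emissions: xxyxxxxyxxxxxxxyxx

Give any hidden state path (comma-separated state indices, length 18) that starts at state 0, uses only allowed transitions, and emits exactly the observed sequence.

0,0,1,2,0,0,0,1,2,2,2,2,2,0,0,1,2,2

  [0] x  {0,2}  => 0  start
  [1] x  {0,2}  => 0  0->0 ok
  [2] y  {1}  => 1  0->1 ok
  [3] x  {0,2}  => 2  1->2 ok
  [4] x  {0,2}  => 0  2->0 ok
  [5] x  {0,2}  => 0  0->0 ok
  [6] x  {0,2}  => 0  0->0 ok
  [7] y  {1}  => 1  0->1 ok
  [8] x  {0,2}  => 2  1->2 ok
  [9] x  {0,2}  => 2  2->2 ok
  [10] x  {0,2}  => 2  2->2 ok
  [11] x  {0,2}  => 2  2->2 ok
  [12] x  {0,2}  => 2  2->2 ok
  [13] x  {0,2}  => 0  2->0 ok
  [14] x  {0,2}  => 0  0->0 ok
  [15] y  {1}  => 1  0->1 ok
  [16] x  {0,2}  => 2  1->2 ok
  [17] x  {0,2}  => 2  2->2 ok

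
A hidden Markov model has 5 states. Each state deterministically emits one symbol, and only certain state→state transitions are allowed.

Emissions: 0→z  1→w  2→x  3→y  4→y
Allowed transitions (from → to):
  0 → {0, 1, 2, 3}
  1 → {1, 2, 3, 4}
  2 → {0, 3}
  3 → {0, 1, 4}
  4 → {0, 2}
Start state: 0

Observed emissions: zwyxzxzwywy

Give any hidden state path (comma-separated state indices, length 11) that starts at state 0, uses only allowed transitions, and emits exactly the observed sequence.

0,1,4,2,0,2,0,1,3,1,4

  pos 0: z in {0}, choose 0; start
  pos 1: w in {1}, choose 1; 0->1 ok
  pos 2: y in {3,4}, choose 4; 1->4 ok
  pos 3: x in {2}, choose 2; 4->2 ok
  pos 4: z in {0}, choose 0; 2->0 ok
  pos 5: x in {2}, choose 2; 0->2 ok
  pos 6: z in {0}, choose 0; 2->0 ok
  pos 7: w in {1}, choose 1; 0->1 ok
  pos 8: y in {3,4}, choose 3; 1->3 ok
  pos 9: w in {1}, choose 1; 3->1 ok
  pos 10: y in {3,4}, choose 4; 1->4 ok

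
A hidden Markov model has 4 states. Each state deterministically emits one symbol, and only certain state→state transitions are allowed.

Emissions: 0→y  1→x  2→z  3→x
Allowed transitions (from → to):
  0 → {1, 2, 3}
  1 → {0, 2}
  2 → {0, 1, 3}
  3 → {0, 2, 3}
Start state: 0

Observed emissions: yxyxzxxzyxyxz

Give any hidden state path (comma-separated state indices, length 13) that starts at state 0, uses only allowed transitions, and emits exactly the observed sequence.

0,1,0,3,2,3,3,2,0,3,0,3,2

  [0] y  {0}  => 0  start
  [1] x  {1,3}  => 1  0->1 ok
  [2] y  {0}  => 0  1->0 ok
  [3] x  {1,3}  => 3  0->3 ok
  [4] z  {2}  => 2  3->2 ok
  [5] x  {1,3}  => 3  2->3 ok
  [6] x  {1,3}  => 3  3->3 ok
  [7] z  {2}  => 2  3->2 ok
  [8] y  {0}  => 0  2->0 ok
  [9] x  {1,3}  => 3  0->3 ok
  [10] y  {0}  => 0  3->0 ok
  [11] x  {1,3}  => 3  0->3 ok
  [12] z  {2}  => 2  3->2 ok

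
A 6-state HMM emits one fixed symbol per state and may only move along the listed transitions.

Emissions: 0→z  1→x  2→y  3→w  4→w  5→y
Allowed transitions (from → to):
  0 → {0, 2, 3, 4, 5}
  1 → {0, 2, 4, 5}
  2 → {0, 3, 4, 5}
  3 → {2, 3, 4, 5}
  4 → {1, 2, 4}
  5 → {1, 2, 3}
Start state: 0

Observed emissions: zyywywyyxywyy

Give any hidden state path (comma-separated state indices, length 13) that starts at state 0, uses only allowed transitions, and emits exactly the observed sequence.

0,5,2,3,2,4,2,5,1,2,3,5,2

  0: obs=z cand={0} pick 0 [start]
  1: obs=y cand={2,5} pick 5 [0->5 ok]
  2: obs=y cand={2,5} pick 2 [5->2 ok]
  3: obs=w cand={3,4} pick 3 [2->3 ok]
  4: obs=y cand={2,5} pick 2 [3->2 ok]
  5: obs=w cand={3,4} pick 4 [2->4 ok]
  6: obs=y cand={2,5} pick 2 [4->2 ok]
  7: obs=y cand={2,5} pick 5 [2->5 ok]
  8: obs=x cand={1} pick 1 [5->1 ok]
  9: obs=y cand={2,5} pick 2 [1->2 ok]
  10: obs=w cand={3,4} pick 3 [2->3 ok]
  11: obs=y cand={2,5} pick 5 [3->5 ok]
  12: obs=y cand={2,5} pick 2 [5->2 ok]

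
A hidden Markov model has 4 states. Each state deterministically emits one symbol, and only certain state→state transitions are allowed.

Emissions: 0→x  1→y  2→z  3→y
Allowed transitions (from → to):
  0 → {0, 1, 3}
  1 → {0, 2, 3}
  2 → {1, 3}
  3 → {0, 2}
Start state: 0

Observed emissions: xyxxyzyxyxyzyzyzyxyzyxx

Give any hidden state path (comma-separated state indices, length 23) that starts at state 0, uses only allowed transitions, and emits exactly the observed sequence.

  [0] x  {0}  => 0  start
  [1] y  {1,3}  => 1  0->1 ok
  [2] x  {0}  => 0  1->0 ok
  [3] x  {0}  => 0  0->0 ok
  [4] y  {1,3}  => 3  0->3 ok
  [5] z  {2}  => 2  3->2 ok
  [6] y  {1,3}  => 3  2->3 ok
  [7] x  {0}  => 0  3->0 ok
  [8] y  {1,3}  => 3  0->3 ok
  [9] x  {0}  => 0  3->0 ok
  [10] y  {1,3}  => 3  0->3 ok
  [11] z  {2}  => 2  3->2 ok
  [12] y  {1,3}  => 3  2->3 ok
  [13] z  {2}  => 2  3->2 ok
  [14] y  {1,3}  => 1  2->1 ok
  [15] z  {2}  => 2  1->2 ok
  [16] y  {1,3}  => 1  2->1 ok
  [17] x  {0}  => 0  1->0 ok
  [18] y  {1,3}  => 3  0->3 ok
  [19] z  {2}  => 2  3->2 ok
  [20] y  {1,3}  => 1  2->1 ok
  [21] x  {0}  => 0  1->0 ok
  [22] x  {0}  => 0  0->0 ok

0,1,0,0,3,2,3,0,3,0,3,2,3,2,1,2,1,0,3,2,1,0,0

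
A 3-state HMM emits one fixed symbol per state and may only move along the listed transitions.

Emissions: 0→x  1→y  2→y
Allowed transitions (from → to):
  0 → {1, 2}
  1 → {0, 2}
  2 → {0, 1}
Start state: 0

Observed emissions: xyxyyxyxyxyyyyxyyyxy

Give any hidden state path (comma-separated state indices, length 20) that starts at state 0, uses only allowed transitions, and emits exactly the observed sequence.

  0: obs=x cand={0} pick 0 [start]
  1: obs=y cand={1,2} pick 1 [0->1 ok]
  2: obs=x cand={0} pick 0 [1->0 ok]
  3: obs=y cand={1,2} pick 1 [0->1 ok]
  4: obs=y cand={1,2} pick 2 [1->2 ok]
  5: obs=x cand={0} pick 0 [2->0 ok]
  6: obs=y cand={1,2} pick 2 [0->2 ok]
  7: obs=x cand={0} pick 0 [2->0 ok]
  8: obs=y cand={1,2} pick 1 [0->1 ok]
  9: obs=x cand={0} pick 0 [1->0 ok]
  10: obs=y cand={1,2} pick 2 [0->2 ok]
  11: obs=y cand={1,2} pick 1 [2->1 ok]
  12: obs=y cand={1,2} pick 2 [1->2 ok]
  13: obs=y cand={1,2} pick 1 [2->1 ok]
  14: obs=x cand={0} pick 0 [1->0 ok]
  15: obs=y cand={1,2} pick 2 [0->2 ok]
  16: obs=y cand={1,2} pick 1 [2->1 ok]
  17: obs=y cand={1,2} pick 2 [1->2 ok]
  18: obs=x cand={0} pick 0 [2->0 ok]
  19: obs=y cand={1,2} pick 1 [0->1 ok]

0,1,0,1,2,0,2,0,1,0,2,1,2,1,0,2,1,2,0,1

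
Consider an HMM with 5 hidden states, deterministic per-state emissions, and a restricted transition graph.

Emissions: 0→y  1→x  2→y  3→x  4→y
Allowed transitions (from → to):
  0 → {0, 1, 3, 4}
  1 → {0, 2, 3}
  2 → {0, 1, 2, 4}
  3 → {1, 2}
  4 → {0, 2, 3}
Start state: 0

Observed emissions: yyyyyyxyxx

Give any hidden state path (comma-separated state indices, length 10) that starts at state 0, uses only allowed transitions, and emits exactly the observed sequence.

  [0] y  {0,2,4}  => 0  start
  [1] y  {0,2,4}  => 4  0->4 ok
  [2] y  {0,2,4}  => 2  4->2 ok
  [3] y  {0,2,4}  => 2  2->2 ok
  [4] y  {0,2,4}  => 2  2->2 ok
  [5] y  {0,2,4}  => 2  2->2 ok
  [6] x  {1,3}  => 1  2->1 ok
  [7] y  {0,2,4}  => 2  1->2 ok
  [8] x  {1,3}  => 1  2->1 ok
  [9] x  {1,3}  => 3  1->3 ok

0,4,2,2,2,2,1,2,1,3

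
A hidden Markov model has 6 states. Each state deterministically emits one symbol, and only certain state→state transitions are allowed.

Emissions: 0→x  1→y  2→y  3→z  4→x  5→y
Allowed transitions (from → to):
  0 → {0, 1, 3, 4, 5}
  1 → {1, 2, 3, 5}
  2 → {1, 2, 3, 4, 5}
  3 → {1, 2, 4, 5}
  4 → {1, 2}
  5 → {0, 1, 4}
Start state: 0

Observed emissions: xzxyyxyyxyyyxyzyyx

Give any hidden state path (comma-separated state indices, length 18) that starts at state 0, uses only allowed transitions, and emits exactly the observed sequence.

0,3,4,2,5,4,1,2,4,2,2,5,4,1,3,1,2,4

  [0] x  {0,4}  => 0  start
  [1] z  {3}  => 3  0->3 ok
  [2] x  {0,4}  => 4  3->4 ok
  [3] y  {1,2,5}  => 2  4->2 ok
  [4] y  {1,2,5}  => 5  2->5 ok
  [5] x  {0,4}  => 4  5->4 ok
  [6] y  {1,2,5}  => 1  4->1 ok
  [7] y  {1,2,5}  => 2  1->2 ok
  [8] x  {0,4}  => 4  2->4 ok
  [9] y  {1,2,5}  => 2  4->2 ok
  [10] y  {1,2,5}  => 2  2->2 ok
  [11] y  {1,2,5}  => 5  2->5 ok
  [12] x  {0,4}  => 4  5->4 ok
  [13] y  {1,2,5}  => 1  4->1 ok
  [14] z  {3}  => 3  1->3 ok
  [15] y  {1,2,5}  => 1  3->1 ok
  [16] y  {1,2,5}  => 2  1->2 ok
  [17] x  {0,4}  => 4  2->4 ok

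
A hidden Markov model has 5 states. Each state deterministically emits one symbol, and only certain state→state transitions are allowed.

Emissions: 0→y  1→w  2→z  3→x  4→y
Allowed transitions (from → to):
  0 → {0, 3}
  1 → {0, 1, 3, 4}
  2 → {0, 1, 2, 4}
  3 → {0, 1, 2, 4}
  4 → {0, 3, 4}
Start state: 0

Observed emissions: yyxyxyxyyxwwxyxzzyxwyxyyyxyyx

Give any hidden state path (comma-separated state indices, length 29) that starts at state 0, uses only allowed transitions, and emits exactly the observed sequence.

  t0 'y' -> {0,4}, take 0 (start)
  t1 'y' -> {0,4}, take 0 (0->0 ok)
  t2 'x' -> {3}, take 3 (0->3 ok)
  t3 'y' -> {0,4}, take 0 (3->0 ok)
  t4 'x' -> {3}, take 3 (0->3 ok)
  t5 'y' -> {0,4}, take 4 (3->4 ok)
  t6 'x' -> {3}, take 3 (4->3 ok)
  t7 'y' -> {0,4}, take 4 (3->4 ok)
  t8 'y' -> {0,4}, take 0 (4->0 ok)
  t9 'x' -> {3}, take 3 (0->3 ok)
  t10 'w' -> {1}, take 1 (3->1 ok)
  t11 'w' -> {1}, take 1 (1->1 ok)
  t12 'x' -> {3}, take 3 (1->3 ok)
  t13 'y' -> {0,4}, take 4 (3->4 ok)
  t14 'x' -> {3}, take 3 (4->3 ok)
  t15 'z' -> {2}, take 2 (3->2 ok)
  t16 'z' -> {2}, take 2 (2->2 ok)
  t17 'y' -> {0,4}, take 0 (2->0 ok)
  t18 'x' -> {3}, take 3 (0->3 ok)
  t19 'w' -> {1}, take 1 (3->1 ok)
  t20 'y' -> {0,4}, take 0 (1->0 ok)
  t21 'x' -> {3}, take 3 (0->3 ok)
  t22 'y' -> {0,4}, take 0 (3->0 ok)
  t23 'y' -> {0,4}, take 0 (0->0 ok)
  t24 'y' -> {0,4}, take 0 (0->0 ok)
  t25 'x' -> {3}, take 3 (0->3 ok)
  t26 'y' -> {0,4}, take 4 (3->4 ok)
  t27 'y' -> {0,4}, take 4 (4->4 ok)
  t28 'x' -> {3}, take 3 (4->3 ok)

0,0,3,0,3,4,3,4,0,3,1,1,3,4,3,2,2,0,3,1,0,3,0,0,0,3,4,4,3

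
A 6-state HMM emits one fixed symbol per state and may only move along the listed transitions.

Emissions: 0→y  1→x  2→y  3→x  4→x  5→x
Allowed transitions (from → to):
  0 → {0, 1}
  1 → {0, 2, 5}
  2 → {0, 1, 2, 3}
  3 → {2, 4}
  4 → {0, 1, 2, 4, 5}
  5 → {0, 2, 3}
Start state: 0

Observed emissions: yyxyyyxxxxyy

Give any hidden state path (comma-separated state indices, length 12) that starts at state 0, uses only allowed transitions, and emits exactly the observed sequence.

0,0,1,2,0,0,1,5,3,4,2,2

  0: obs=y cand={0,2} pick 0 [start]
  1: obs=y cand={0,2} pick 0 [0->0 ok]
  2: obs=x cand={1,3,4,5} pick 1 [0->1 ok]
  3: obs=y cand={0,2} pick 2 [1->2 ok]
  4: obs=y cand={0,2} pick 0 [2->0 ok]
  5: obs=y cand={0,2} pick 0 [0->0 ok]
  6: obs=x cand={1,3,4,5} pick 1 [0->1 ok]
  7: obs=x cand={1,3,4,5} pick 5 [1->5 ok]
  8: obs=x cand={1,3,4,5} pick 3 [5->3 ok]
  9: obs=x cand={1,3,4,5} pick 4 [3->4 ok]
  10: obs=y cand={0,2} pick 2 [4->2 ok]
  11: obs=y cand={0,2} pick 2 [2->2 ok]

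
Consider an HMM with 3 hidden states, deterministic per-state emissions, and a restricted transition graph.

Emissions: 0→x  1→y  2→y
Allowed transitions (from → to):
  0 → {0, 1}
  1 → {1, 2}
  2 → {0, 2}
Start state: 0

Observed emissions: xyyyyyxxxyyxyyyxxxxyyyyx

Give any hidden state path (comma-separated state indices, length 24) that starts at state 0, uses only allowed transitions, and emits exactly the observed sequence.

  pos 0: x in {0}, choose 0; start
  pos 1: y in {1,2}, choose 1; 0->1 ok
  pos 2: y in {1,2}, choose 1; 1->1 ok
  pos 3: y in {1,2}, choose 1; 1->1 ok
  pos 4: y in {1,2}, choose 1; 1->1 ok
  pos 5: y in {1,2}, choose 2; 1->2 ok
  pos 6: x in {0}, choose 0; 2->0 ok
  pos 7: x in {0}, choose 0; 0->0 ok
  pos 8: x in {0}, choose 0; 0->0 ok
  pos 9: y in {1,2}, choose 1; 0->1 ok
  pos 10: y in {1,2}, choose 2; 1->2 ok
  pos 11: x in {0}, choose 0; 2->0 ok
  pos 12: y in {1,2}, choose 1; 0->1 ok
  pos 13: y in {1,2}, choose 1; 1->1 ok
  pos 14: y in {1,2}, choose 2; 1->2 ok
  pos 15: x in {0}, choose 0; 2->0 ok
  pos 16: x in {0}, choose 0; 0->0 ok
  pos 17: x in {0}, choose 0; 0->0 ok
  pos 18: x in {0}, choose 0; 0->0 ok
  pos 19: y in {1,2}, choose 1; 0->1 ok
  pos 20: y in {1,2}, choose 1; 1->1 ok
  pos 21: y in {1,2}, choose 1; 1->1 ok
  pos 22: y in {1,2}, choose 2; 1->2 ok
  pos 23: x in {0}, choose 0; 2->0 ok

0,1,1,1,1,2,0,0,0,1,2,0,1,1,2,0,0,0,0,1,1,1,2,0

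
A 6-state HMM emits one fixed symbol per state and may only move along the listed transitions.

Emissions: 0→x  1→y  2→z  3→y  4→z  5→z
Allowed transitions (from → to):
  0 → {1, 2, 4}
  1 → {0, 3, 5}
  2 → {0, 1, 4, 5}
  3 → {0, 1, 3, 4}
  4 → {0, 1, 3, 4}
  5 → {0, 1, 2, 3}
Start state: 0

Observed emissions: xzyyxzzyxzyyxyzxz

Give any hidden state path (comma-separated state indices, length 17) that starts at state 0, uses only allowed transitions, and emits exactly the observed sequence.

0,4,3,1,0,2,5,1,0,4,1,3,0,1,5,0,4

  [0] x  {0}  => 0  start
  [1] z  {2,4,5}  => 4  0->4 ok
  [2] y  {1,3}  => 3  4->3 ok
  [3] y  {1,3}  => 1  3->1 ok
  [4] x  {0}  => 0  1->0 ok
  [5] z  {2,4,5}  => 2  0->2 ok
  [6] z  {2,4,5}  => 5  2->5 ok
  [7] y  {1,3}  => 1  5->1 ok
  [8] x  {0}  => 0  1->0 ok
  [9] z  {2,4,5}  => 4  0->4 ok
  [10] y  {1,3}  => 1  4->1 ok
  [11] y  {1,3}  => 3  1->3 ok
  [12] x  {0}  => 0  3->0 ok
  [13] y  {1,3}  => 1  0->1 ok
  [14] z  {2,4,5}  => 5  1->5 ok
  [15] x  {0}  => 0  5->0 ok
  [16] z  {2,4,5}  => 4  0->4 ok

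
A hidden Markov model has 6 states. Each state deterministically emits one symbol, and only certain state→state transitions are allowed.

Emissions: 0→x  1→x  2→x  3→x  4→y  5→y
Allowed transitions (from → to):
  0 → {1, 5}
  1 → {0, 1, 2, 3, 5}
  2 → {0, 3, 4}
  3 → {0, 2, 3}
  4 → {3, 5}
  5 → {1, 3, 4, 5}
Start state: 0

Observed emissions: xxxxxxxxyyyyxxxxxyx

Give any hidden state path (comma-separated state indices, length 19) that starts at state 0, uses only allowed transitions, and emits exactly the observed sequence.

  t0 'x' -> {0,1,2,3}, take 0 (start)
  t1 'x' -> {0,1,2,3}, take 1 (0->1 ok)
  t2 'x' -> {0,1,2,3}, take 1 (1->1 ok)
  t3 'x' -> {0,1,2,3}, take 1 (1->1 ok)
  t4 'x' -> {0,1,2,3}, take 1 (1->1 ok)
  t5 'x' -> {0,1,2,3}, take 3 (1->3 ok)
  t6 'x' -> {0,1,2,3}, take 3 (3->3 ok)
  t7 'x' -> {0,1,2,3}, take 0 (3->0 ok)
  t8 'y' -> {4,5}, take 5 (0->5 ok)
  t9 'y' -> {4,5}, take 4 (5->4 ok)
  t10 'y' -> {4,5}, take 5 (4->5 ok)
  t11 'y' -> {4,5}, take 4 (5->4 ok)
  t12 'x' -> {0,1,2,3}, take 3 (4->3 ok)
  t13 'x' -> {0,1,2,3}, take 0 (3->0 ok)
  t14 'x' -> {0,1,2,3}, take 1 (0->1 ok)
  t15 'x' -> {0,1,2,3}, take 3 (1->3 ok)
  t16 'x' -> {0,1,2,3}, take 0 (3->0 ok)
  t17 'y' -> {4,5}, take 5 (0->5 ok)
  t18 'x' -> {0,1,2,3}, take 3 (5->3 ok)

0,1,1,1,1,3,3,0,5,4,5,4,3,0,1,3,0,5,3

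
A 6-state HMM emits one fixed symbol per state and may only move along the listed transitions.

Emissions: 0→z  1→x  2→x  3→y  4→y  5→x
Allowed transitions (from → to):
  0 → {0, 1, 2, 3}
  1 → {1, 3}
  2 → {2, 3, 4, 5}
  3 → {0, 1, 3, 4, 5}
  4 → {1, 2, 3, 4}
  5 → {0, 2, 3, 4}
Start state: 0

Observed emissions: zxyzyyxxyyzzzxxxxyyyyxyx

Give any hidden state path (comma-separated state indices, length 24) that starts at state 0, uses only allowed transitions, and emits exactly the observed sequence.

  t0 'z' -> {0}, take 0 (start)
  t1 'x' -> {1,2,5}, take 1 (0->1 ok)
  t2 'y' -> {3,4}, take 3 (1->3 ok)
  t3 'z' -> {0}, take 0 (3->0 ok)
  t4 'y' -> {3,4}, take 3 (0->3 ok)
  t5 'y' -> {3,4}, take 4 (3->4 ok)
  t6 'x' -> {1,2,5}, take 2 (4->2 ok)
  t7 'x' -> {1,2,5}, take 2 (2->2 ok)
  t8 'y' -> {3,4}, take 4 (2->4 ok)
  t9 'y' -> {3,4}, take 3 (4->3 ok)
  t10 'z' -> {0}, take 0 (3->0 ok)
  t11 'z' -> {0}, take 0 (0->0 ok)
  t12 'z' -> {0}, take 0 (0->0 ok)
  t13 'x' -> {1,2,5}, take 1 (0->1 ok)
  t14 'x' -> {1,2,5}, take 1 (1->1 ok)
  t15 'x' -> {1,2,5}, take 1 (1->1 ok)
  t16 'x' -> {1,2,5}, take 1 (1->1 ok)
  t17 'y' -> {3,4}, take 3 (1->3 ok)
  t18 'y' -> {3,4}, take 4 (3->4 ok)
  t19 'y' -> {3,4}, take 4 (4->4 ok)
  t20 'y' -> {3,4}, take 3 (4->3 ok)
  t21 'x' -> {1,2,5}, take 1 (3->1 ok)
  t22 'y' -> {3,4}, take 3 (1->3 ok)
  t23 'x' -> {1,2,5}, take 1 (3->1 ok)

0,1,3,0,3,4,2,2,4,3,0,0,0,1,1,1,1,3,4,4,3,1,3,1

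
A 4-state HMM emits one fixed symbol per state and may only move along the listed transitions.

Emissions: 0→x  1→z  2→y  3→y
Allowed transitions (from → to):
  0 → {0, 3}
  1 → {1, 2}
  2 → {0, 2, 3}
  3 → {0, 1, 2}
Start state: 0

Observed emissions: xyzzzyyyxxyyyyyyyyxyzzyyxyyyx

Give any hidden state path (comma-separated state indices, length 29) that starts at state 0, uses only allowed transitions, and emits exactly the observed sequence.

0,3,1,1,1,2,2,3,0,0,3,2,2,2,3,2,2,3,0,3,1,1,2,3,0,3,2,2,0

  pos 0: x in {0}, choose 0; start
  pos 1: y in {2,3}, choose 3; 0->3 ok
  pos 2: z in {1}, choose 1; 3->1 ok
  pos 3: z in {1}, choose 1; 1->1 ok
  pos 4: z in {1}, choose 1; 1->1 ok
  pos 5: y in {2,3}, choose 2; 1->2 ok
  pos 6: y in {2,3}, choose 2; 2->2 ok
  pos 7: y in {2,3}, choose 3; 2->3 ok
  pos 8: x in {0}, choose 0; 3->0 ok
  pos 9: x in {0}, choose 0; 0->0 ok
  pos 10: y in {2,3}, choose 3; 0->3 ok
  pos 11: y in {2,3}, choose 2; 3->2 ok
  pos 12: y in {2,3}, choose 2; 2->2 ok
  pos 13: y in {2,3}, choose 2; 2->2 ok
  pos 14: y in {2,3}, choose 3; 2->3 ok
  pos 15: y in {2,3}, choose 2; 3->2 ok
  pos 16: y in {2,3}, choose 2; 2->2 ok
  pos 17: y in {2,3}, choose 3; 2->3 ok
  pos 18: x in {0}, choose 0; 3->0 ok
  pos 19: y in {2,3}, choose 3; 0->3 ok
  pos 20: z in {1}, choose 1; 3->1 ok
  pos 21: z in {1}, choose 1; 1->1 ok
  pos 22: y in {2,3}, choose 2; 1->2 ok
  pos 23: y in {2,3}, choose 3; 2->3 ok
  pos 24: x in {0}, choose 0; 3->0 ok
  pos 25: y in {2,3}, choose 3; 0->3 ok
  pos 26: y in {2,3}, choose 2; 3->2 ok
  pos 27: y in {2,3}, choose 2; 2->2 ok
  pos 28: x in {0}, choose 0; 2->0 ok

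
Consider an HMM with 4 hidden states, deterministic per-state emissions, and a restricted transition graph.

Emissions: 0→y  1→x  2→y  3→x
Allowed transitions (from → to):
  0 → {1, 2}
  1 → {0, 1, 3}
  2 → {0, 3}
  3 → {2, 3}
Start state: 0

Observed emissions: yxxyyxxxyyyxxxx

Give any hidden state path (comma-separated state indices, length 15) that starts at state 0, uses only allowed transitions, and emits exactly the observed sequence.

0,1,3,2,0,1,1,1,0,2,0,1,1,3,3

  [0] y  {0,2}  => 0  start
  [1] x  {1,3}  => 1  0->1 ok
  [2] x  {1,3}  => 3  1->3 ok
  [3] y  {0,2}  => 2  3->2 ok
  [4] y  {0,2}  => 0  2->0 ok
  [5] x  {1,3}  => 1  0->1 ok
  [6] x  {1,3}  => 1  1->1 ok
  [7] x  {1,3}  => 1  1->1 ok
  [8] y  {0,2}  => 0  1->0 ok
  [9] y  {0,2}  => 2  0->2 ok
  [10] y  {0,2}  => 0  2->0 ok
  [11] x  {1,3}  => 1  0->1 ok
  [12] x  {1,3}  => 1  1->1 ok
  [13] x  {1,3}  => 3  1->3 ok
  [14] x  {1,3}  => 3  3->3 ok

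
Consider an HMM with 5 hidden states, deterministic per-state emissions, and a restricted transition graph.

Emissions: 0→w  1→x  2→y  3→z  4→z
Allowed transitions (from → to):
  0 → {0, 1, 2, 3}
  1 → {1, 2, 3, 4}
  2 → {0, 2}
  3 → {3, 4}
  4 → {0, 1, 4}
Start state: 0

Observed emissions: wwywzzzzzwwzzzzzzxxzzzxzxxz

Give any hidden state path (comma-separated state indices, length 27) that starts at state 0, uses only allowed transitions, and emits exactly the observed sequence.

  [0] w  {0}  => 0  start
  [1] w  {0}  => 0  0->0 ok
  [2] y  {2}  => 2  0->2 ok
  [3] w  {0}  => 0  2->0 ok
  [4] z  {3,4}  => 3  0->3 ok
  [5] z  {3,4}  => 3  3->3 ok
  [6] z  {3,4}  => 3  3->3 ok
  [7] z  {3,4}  => 4  3->4 ok
  [8] z  {3,4}  => 4  4->4 ok
  [9] w  {0}  => 0  4->0 ok
  [10] w  {0}  => 0  0->0 ok
  [11] z  {3,4}  => 3  0->3 ok
  [12] z  {3,4}  => 3  3->3 ok
  [13] z  {3,4}  => 3  3->3 ok
  [14] z  {3,4}  => 3  3->3 ok
  [15] z  {3,4}  => 4  3->4 ok
  [16] z  {3,4}  => 4  4->4 ok
  [17] x  {1}  => 1  4->1 ok
  [18] x  {1}  => 1  1->1 ok
  [19] z  {3,4}  => 3  1->3 ok
  [20] z  {3,4}  => 3  3->3 ok
  [21] z  {3,4}  => 4  3->4 ok
  [22] x  {1}  => 1  4->1 ok
  [23] z  {3,4}  => 4  1->4 ok
  [24] x  {1}  => 1  4->1 ok
  [25] x  {1}  => 1  1->1 ok
  [26] z  {3,4}  => 3  1->3 ok

0,0,2,0,3,3,3,4,4,0,0,3,3,3,3,4,4,1,1,3,3,4,1,4,1,1,3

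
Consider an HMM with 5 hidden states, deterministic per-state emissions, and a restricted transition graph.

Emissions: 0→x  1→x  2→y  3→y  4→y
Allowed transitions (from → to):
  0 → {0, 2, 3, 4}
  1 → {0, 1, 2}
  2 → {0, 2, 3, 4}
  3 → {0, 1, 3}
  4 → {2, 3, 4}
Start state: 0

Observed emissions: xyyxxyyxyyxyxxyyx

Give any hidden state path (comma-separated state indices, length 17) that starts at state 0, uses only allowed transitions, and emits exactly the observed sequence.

  [0] x  {0,1}  => 0  start
  [1] y  {2,3,4}  => 4  0->4 ok
  [2] y  {2,3,4}  => 3  4->3 ok
  [3] x  {0,1}  => 1  3->1 ok
  [4] x  {0,1}  => 0  1->0 ok
  [5] y  {2,3,4}  => 2  0->2 ok
  [6] y  {2,3,4}  => 3  2->3 ok
  [7] x  {0,1}  => 0  3->0 ok
  [8] y  {2,3,4}  => 3  0->3 ok
  [9] y  {2,3,4}  => 3  3->3 ok
  [10] x  {0,1}  => 0  3->0 ok
  [11] y  {2,3,4}  => 3  0->3 ok
  [12] x  {0,1}  => 0  3->0 ok
  [13] x  {0,1}  => 0  0->0 ok
  [14] y  {2,3,4}  => 4  0->4 ok
  [15] y  {2,3,4}  => 3  4->3 ok
  [16] x  {0,1}  => 0  3->0 ok

0,4,3,1,0,2,3,0,3,3,0,3,0,0,4,3,0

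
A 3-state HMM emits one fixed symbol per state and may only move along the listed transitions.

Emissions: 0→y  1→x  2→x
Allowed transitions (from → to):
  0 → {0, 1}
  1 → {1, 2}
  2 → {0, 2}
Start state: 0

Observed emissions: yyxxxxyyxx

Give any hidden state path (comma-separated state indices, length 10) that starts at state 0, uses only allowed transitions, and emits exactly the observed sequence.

0,0,1,1,2,2,0,0,1,2

  pos 0: y in {0}, choose 0; start
  pos 1: y in {0}, choose 0; 0->0 ok
  pos 2: x in {1,2}, choose 1; 0->1 ok
  pos 3: x in {1,2}, choose 1; 1->1 ok
  pos 4: x in {1,2}, choose 2; 1->2 ok
  pos 5: x in {1,2}, choose 2; 2->2 ok
  pos 6: y in {0}, choose 0; 2->0 ok
  pos 7: y in {0}, choose 0; 0->0 ok
  pos 8: x in {1,2}, choose 1; 0->1 ok
  pos 9: x in {1,2}, choose 2; 1->2 ok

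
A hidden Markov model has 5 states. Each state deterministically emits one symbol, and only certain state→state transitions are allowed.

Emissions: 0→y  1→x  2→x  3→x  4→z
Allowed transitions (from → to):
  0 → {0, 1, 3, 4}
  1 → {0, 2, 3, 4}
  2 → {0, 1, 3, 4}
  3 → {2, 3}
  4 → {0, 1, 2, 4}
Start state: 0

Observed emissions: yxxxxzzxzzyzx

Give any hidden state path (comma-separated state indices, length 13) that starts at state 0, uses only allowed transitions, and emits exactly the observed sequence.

  [0] y  {0}  => 0  start
  [1] x  {1,2,3}  => 3  0->3 ok
  [2] x  {1,2,3}  => 2  3->2 ok
  [3] x  {1,2,3}  => 3  2->3 ok
  [4] x  {1,2,3}  => 2  3->2 ok
  [5] z  {4}  => 4  2->4 ok
  [6] z  {4}  => 4  4->4 ok
  [7] x  {1,2,3}  => 1  4->1 ok
  [8] z  {4}  => 4  1->4 ok
  [9] z  {4}  => 4  4->4 ok
  [10] y  {0}  => 0  4->0 ok
  [11] z  {4}  => 4  0->4 ok
  [12] x  {1,2,3}  => 1  4->1 ok

0,3,2,3,2,4,4,1,4,4,0,4,1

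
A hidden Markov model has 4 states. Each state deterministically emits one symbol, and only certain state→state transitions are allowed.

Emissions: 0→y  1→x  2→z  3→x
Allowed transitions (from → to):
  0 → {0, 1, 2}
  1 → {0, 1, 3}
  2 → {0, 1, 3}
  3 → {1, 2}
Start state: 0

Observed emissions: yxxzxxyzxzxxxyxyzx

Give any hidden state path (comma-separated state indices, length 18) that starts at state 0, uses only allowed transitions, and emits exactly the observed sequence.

  pos 0: y in {0}, choose 0; start
  pos 1: x in {1,3}, choose 1; 0->1 ok
  pos 2: x in {1,3}, choose 3; 1->3 ok
  pos 3: z in {2}, choose 2; 3->2 ok
  pos 4: x in {1,3}, choose 3; 2->3 ok
  pos 5: x in {1,3}, choose 1; 3->1 ok
  pos 6: y in {0}, choose 0; 1->0 ok
  pos 7: z in {2}, choose 2; 0->2 ok
  pos 8: x in {1,3}, choose 3; 2->3 ok
  pos 9: z in {2}, choose 2; 3->2 ok
  pos 10: x in {1,3}, choose 1; 2->1 ok
  pos 11: x in {1,3}, choose 1; 1->1 ok
  pos 12: x in {1,3}, choose 1; 1->1 ok
  pos 13: y in {0}, choose 0; 1->0 ok
  pos 14: x in {1,3}, choose 1; 0->1 ok
  pos 15: y in {0}, choose 0; 1->0 ok
  pos 16: z in {2}, choose 2; 0->2 ok
  pos 17: x in {1,3}, choose 3; 2->3 ok

0,1,3,2,3,1,0,2,3,2,1,1,1,0,1,0,2,3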